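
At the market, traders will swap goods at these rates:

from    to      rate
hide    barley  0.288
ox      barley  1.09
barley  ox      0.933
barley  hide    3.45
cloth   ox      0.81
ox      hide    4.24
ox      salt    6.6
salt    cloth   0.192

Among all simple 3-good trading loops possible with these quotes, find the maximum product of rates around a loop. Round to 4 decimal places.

barley→ox→hide→barley: 0.933 × 4.24 × 0.288 = 1.13930
cloth→ox→salt→cloth: 0.81 × 6.6 × 0.192 = 1.02643
Maximum is barley→ox→hide→barley at 1.1393; arbitrage exists.

1.1393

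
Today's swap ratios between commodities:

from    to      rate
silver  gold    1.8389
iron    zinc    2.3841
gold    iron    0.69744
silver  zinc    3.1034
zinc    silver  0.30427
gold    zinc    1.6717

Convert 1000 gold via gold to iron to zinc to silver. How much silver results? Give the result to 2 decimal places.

505.93

1000 gold × 0.69744 = 697.44 iron
697.44 iron × 2.3841 = 1662.766704 zinc
1662.766704 zinc × 0.30427 = 505.93002502608 silver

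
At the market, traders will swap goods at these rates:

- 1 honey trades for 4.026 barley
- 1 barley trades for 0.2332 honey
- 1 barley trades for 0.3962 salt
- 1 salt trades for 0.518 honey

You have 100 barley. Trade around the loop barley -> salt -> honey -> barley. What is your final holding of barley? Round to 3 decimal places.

82.626

100 barley × 0.3962 = 39.62 salt
39.62 salt × 0.518 = 20.52316 honey
20.52316 honey × 4.026 = 82.62624216 barley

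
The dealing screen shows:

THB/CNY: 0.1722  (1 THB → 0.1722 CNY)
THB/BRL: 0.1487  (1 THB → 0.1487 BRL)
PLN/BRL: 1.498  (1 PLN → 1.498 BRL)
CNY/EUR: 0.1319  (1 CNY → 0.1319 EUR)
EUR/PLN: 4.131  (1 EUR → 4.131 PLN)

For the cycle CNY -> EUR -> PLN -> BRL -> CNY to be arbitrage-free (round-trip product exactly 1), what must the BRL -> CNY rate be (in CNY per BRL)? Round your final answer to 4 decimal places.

Known legs of the cycle: 0.1319 × 4.131 × 1.498 = 0.8162285922
For no arbitrage the full-cycle product must be 1, so the missing rate is 1 / 0.8162285922 ≈ 1.225147.

1.2251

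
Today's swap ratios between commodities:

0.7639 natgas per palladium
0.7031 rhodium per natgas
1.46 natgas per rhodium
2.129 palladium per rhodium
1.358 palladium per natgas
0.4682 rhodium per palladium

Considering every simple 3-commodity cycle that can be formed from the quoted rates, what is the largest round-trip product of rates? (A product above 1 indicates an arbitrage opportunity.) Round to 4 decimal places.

natgas→rhodium→palladium→natgas: 0.7031 × 2.129 × 0.7639 = 1.14348
natgas→palladium→rhodium→natgas: 1.358 × 0.4682 × 1.46 = 0.92829
Maximum is natgas→rhodium→palladium→natgas at 1.1435; arbitrage exists.

1.1435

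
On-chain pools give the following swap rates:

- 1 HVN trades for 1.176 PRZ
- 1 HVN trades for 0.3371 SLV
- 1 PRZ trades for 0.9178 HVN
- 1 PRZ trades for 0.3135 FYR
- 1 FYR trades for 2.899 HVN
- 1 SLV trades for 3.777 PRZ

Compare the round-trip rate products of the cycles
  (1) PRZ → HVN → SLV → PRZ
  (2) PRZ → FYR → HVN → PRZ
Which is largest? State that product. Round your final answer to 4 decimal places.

1.1686

(1) 0.9178 × 0.3371 × 3.777 = 1.16857
(2) 0.3135 × 2.899 × 1.176 = 1.06879
Highest is cycle (1) at 1.1686 (>1, arbitrage).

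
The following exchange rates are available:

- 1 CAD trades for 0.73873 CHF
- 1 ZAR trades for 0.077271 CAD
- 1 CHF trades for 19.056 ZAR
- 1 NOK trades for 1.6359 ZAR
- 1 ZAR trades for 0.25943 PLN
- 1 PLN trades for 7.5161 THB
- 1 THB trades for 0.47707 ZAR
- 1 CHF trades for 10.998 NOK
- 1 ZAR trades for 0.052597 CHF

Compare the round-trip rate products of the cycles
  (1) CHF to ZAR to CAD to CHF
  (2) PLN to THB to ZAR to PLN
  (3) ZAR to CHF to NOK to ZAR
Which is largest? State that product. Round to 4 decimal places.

1.0878

(1) 19.056 × 0.077271 × 0.73873 = 1.08776
(2) 7.5161 × 0.47707 × 0.25943 = 0.93024
(3) 0.052597 × 10.998 × 1.6359 = 0.94631
Highest is cycle (1) at 1.0878 (>1, arbitrage).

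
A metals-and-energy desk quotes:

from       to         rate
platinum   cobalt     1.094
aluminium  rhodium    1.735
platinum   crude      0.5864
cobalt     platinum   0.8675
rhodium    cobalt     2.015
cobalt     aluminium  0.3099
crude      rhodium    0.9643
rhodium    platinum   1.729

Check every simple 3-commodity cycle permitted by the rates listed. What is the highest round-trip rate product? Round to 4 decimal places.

1.0834

rhodium→cobalt→aluminium→rhodium: 2.015 × 0.3099 × 1.735 = 1.08342
rhodium→platinum→crude→rhodium: 1.729 × 0.5864 × 0.9643 = 0.97769
Maximum is rhodium→cobalt→aluminium→rhodium at 1.0834; arbitrage exists.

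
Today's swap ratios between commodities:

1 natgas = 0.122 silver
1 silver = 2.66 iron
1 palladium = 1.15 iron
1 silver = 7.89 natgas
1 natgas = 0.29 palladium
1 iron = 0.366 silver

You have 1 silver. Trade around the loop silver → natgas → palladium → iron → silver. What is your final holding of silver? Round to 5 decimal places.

1 silver × 7.89 = 7.89 natgas
7.89 natgas × 0.29 = 2.2881 palladium
2.2881 palladium × 1.15 = 2.631315 iron
2.631315 iron × 0.366 = 0.96306129 silver

0.96306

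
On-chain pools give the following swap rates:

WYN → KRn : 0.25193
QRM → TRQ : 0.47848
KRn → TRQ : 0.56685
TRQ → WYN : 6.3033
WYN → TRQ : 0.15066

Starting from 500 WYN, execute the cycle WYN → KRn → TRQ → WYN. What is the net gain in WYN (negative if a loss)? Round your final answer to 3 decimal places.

-49.924

500 WYN × 0.25193 = 125.965 KRn
125.965 KRn × 0.56685 = 71.40326025 TRQ
71.40326025 TRQ × 6.3033 = 450.076170333825 WYN
Net change: 450.076170333825 − 500 = -49.923829666175 WYN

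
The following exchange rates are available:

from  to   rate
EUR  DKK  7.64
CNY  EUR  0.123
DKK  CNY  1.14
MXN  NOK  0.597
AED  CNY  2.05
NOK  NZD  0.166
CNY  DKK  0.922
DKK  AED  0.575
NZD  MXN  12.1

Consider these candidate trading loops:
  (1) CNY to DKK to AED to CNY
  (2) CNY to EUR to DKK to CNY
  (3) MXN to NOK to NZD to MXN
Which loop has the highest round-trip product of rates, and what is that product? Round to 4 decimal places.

1.1991

(1) 0.922 × 0.575 × 2.05 = 1.08681
(2) 0.123 × 7.64 × 1.14 = 1.07128
(3) 0.597 × 0.166 × 12.1 = 1.19913
Highest is cycle (3) at 1.1991 (>1, arbitrage).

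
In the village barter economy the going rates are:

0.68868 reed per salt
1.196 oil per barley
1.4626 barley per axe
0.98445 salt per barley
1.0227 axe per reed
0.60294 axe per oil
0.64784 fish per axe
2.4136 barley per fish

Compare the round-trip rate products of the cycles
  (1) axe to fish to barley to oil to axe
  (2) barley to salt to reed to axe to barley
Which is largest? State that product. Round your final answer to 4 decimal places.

1.1276

(1) 0.64784 × 2.4136 × 1.196 × 0.60294 = 1.12756
(2) 0.98445 × 0.68868 × 1.0227 × 1.4626 = 1.01411
Highest is cycle (1) at 1.1276 (>1, arbitrage).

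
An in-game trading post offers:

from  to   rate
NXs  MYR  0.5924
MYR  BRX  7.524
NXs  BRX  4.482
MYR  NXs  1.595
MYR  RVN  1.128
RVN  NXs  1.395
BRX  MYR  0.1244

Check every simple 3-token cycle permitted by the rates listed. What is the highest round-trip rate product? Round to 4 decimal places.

RVN→NXs→MYR→RVN: 1.395 × 0.5924 × 1.128 = 0.93218
NXs→BRX→MYR→NXs: 4.482 × 0.1244 × 1.595 = 0.88931
Maximum is RVN→NXs→MYR→RVN at 0.9322; no arbitrage — every cycle loses value.

0.9322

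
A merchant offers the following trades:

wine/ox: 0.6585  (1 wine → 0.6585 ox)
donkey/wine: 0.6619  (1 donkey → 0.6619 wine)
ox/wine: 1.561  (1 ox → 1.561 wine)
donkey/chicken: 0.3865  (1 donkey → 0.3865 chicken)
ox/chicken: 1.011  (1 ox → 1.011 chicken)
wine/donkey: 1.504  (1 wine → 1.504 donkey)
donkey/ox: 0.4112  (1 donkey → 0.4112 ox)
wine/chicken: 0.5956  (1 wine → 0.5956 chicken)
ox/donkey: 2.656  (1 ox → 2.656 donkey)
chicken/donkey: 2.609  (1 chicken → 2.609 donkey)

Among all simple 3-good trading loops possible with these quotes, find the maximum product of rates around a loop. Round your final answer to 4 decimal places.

1.1576

ox→donkey→wine→ox: 2.656 × 0.6619 × 0.6585 = 1.15765
ox→chicken→donkey→ox: 1.011 × 2.609 × 0.4112 = 1.08462
wine→chicken→donkey→wine: 0.5956 × 2.609 × 0.6619 = 1.02854
ox→wine→donkey→ox: 1.561 × 1.504 × 0.4112 = 0.96539
Maximum is ox→donkey→wine→ox at 1.1576; arbitrage exists.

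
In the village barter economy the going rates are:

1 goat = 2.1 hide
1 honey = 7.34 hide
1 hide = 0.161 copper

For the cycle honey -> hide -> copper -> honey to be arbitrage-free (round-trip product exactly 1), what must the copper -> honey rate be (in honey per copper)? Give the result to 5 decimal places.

0.84621

Known legs of the cycle: 7.34 × 0.161 = 1.18174
For no arbitrage the full-cycle product must be 1, so the missing rate is 1 / 1.18174 ≈ 0.8462098.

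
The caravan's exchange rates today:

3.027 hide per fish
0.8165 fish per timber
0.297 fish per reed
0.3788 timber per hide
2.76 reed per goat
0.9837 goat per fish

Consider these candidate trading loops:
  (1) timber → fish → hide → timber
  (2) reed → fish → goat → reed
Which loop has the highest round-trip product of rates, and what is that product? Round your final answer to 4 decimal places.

0.9362

(1) 0.8165 × 3.027 × 0.3788 = 0.93622
(2) 0.297 × 0.9837 × 2.76 = 0.80636
Highest is cycle (1) at 0.9362 (≤1, no arbitrage).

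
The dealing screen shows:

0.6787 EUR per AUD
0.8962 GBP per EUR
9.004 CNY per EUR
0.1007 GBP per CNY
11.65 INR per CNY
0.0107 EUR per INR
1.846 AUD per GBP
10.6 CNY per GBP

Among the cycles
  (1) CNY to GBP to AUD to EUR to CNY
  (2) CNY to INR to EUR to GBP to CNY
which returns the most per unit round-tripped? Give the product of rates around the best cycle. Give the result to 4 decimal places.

(1) 0.1007 × 1.846 × 0.6787 × 9.004 = 1.13599
(2) 11.65 × 0.0107 × 0.8962 × 10.6 = 1.18419
Highest is cycle (2) at 1.1842 (>1, arbitrage).

1.1842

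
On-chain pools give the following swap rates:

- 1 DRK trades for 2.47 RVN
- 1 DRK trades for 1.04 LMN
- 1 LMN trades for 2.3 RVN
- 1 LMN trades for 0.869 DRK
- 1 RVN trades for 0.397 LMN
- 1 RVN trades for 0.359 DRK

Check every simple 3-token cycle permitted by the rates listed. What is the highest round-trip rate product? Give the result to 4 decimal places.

RVN→DRK→LMN→RVN: 0.359 × 1.04 × 2.3 = 0.85873
RVN→LMN→DRK→RVN: 0.397 × 0.869 × 2.47 = 0.85213
Maximum is RVN→DRK→LMN→RVN at 0.8587; no arbitrage — every cycle loses value.

0.8587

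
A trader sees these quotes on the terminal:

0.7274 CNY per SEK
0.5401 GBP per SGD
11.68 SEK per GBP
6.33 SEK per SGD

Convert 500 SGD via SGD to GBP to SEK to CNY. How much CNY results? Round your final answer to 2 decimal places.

2294.35

500 SGD × 0.5401 = 270.05 GBP
270.05 GBP × 11.68 = 3154.184 SEK
3154.184 SEK × 0.7274 = 2294.3534416 CNY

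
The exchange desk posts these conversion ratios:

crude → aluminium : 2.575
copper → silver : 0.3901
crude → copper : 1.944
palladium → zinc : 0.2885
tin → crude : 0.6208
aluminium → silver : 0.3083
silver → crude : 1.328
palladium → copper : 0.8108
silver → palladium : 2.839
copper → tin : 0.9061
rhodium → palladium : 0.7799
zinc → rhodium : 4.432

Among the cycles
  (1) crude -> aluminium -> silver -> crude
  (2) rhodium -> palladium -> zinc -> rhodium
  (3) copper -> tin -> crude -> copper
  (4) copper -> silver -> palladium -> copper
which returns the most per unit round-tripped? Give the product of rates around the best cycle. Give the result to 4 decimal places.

1.0935

(1) 2.575 × 0.3083 × 1.328 = 1.05426
(2) 0.7799 × 0.2885 × 4.432 = 0.99721
(3) 0.9061 × 0.6208 × 1.944 = 1.09351
(4) 0.3901 × 2.839 × 0.8108 = 0.89796
Highest is cycle (3) at 1.0935 (>1, arbitrage).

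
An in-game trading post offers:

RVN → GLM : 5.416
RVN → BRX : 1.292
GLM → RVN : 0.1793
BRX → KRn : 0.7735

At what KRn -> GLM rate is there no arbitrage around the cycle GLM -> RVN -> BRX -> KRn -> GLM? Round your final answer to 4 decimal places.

5.5808

Known legs of the cycle: 0.1793 × 1.292 × 0.7735 = 0.1791856066
For no arbitrage the full-cycle product must be 1, so the missing rate is 1 / 0.1791856066 ≈ 5.580805.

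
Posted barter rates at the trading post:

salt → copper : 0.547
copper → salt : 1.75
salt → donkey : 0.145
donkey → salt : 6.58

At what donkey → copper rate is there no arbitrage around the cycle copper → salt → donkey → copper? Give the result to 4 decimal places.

Known legs of the cycle: 1.75 × 0.145 = 0.25375
For no arbitrage the full-cycle product must be 1, so the missing rate is 1 / 0.25375 ≈ 3.940887.

3.9409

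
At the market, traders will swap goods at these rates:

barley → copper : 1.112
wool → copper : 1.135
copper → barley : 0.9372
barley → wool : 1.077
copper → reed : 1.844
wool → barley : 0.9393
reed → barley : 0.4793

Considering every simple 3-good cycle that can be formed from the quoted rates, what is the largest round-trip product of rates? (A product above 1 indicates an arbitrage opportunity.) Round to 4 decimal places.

1.1456

wool→copper→barley→wool: 1.135 × 0.9372 × 1.077 = 1.14563
copper→reed→barley→copper: 1.844 × 0.4793 × 1.112 = 0.98282
Maximum is wool→copper→barley→wool at 1.1456; arbitrage exists.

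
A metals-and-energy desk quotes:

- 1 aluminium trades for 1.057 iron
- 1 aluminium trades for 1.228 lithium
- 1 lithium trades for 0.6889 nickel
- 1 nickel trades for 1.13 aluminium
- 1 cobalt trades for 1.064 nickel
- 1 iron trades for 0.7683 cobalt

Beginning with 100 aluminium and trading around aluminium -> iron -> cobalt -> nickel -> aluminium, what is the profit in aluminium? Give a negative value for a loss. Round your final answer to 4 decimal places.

-2.3604

100 aluminium × 1.057 = 105.7 iron
105.7 iron × 0.7683 = 81.20931 cobalt
81.20931 cobalt × 1.064 = 86.40670584 nickel
86.40670584 nickel × 1.13 = 97.6395775992 aluminium
Net change: 97.6395775992 − 100 = -2.3604224008 aluminium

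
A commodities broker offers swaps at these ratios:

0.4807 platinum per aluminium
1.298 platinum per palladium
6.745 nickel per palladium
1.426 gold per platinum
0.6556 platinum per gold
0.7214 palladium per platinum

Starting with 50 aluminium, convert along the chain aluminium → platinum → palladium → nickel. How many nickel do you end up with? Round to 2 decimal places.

116.95

50 aluminium × 0.4807 = 24.035 platinum
24.035 platinum × 0.7214 = 17.338849 palladium
17.338849 palladium × 6.745 = 116.950536505 nickel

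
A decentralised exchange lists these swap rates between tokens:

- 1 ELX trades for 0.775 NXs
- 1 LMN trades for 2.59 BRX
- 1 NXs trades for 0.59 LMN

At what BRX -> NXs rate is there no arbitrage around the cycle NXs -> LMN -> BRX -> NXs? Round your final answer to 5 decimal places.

Known legs of the cycle: 0.59 × 2.59 = 1.5281
For no arbitrage the full-cycle product must be 1, so the missing rate is 1 / 1.5281 ≈ 0.6544074.

0.65441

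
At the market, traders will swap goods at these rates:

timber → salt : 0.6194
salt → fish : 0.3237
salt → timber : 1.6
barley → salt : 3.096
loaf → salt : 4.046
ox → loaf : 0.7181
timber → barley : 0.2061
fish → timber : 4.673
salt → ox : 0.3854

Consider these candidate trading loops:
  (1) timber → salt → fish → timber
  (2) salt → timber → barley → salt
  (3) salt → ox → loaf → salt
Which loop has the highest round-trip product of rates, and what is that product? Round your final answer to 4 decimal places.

1.1198

(1) 0.6194 × 0.3237 × 4.673 = 0.93694
(2) 1.6 × 0.2061 × 3.096 = 1.02094
(3) 0.3854 × 0.7181 × 4.046 = 1.11975
Highest is cycle (3) at 1.1198 (>1, arbitrage).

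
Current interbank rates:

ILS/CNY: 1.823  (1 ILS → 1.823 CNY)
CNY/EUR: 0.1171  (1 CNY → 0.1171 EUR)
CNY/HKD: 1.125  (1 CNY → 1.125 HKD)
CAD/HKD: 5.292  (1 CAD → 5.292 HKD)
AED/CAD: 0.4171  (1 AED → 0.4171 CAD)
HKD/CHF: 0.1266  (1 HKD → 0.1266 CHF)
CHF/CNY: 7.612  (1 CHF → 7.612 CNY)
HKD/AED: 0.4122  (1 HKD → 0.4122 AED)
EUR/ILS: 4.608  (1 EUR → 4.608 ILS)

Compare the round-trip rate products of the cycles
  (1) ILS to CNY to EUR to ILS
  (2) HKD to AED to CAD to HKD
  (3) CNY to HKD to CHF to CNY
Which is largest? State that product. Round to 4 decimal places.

1.0841

(1) 1.823 × 0.1171 × 4.608 = 0.98368
(2) 0.4122 × 0.4171 × 5.292 = 0.90985
(3) 1.125 × 0.1266 × 7.612 = 1.08414
Highest is cycle (3) at 1.0841 (>1, arbitrage).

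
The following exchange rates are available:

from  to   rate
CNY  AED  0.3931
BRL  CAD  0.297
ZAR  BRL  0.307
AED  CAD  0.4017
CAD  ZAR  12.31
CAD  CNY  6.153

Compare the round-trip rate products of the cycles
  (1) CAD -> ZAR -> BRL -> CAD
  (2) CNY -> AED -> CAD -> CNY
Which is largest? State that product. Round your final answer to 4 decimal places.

(1) 12.31 × 0.307 × 0.297 = 1.12241
(2) 0.3931 × 0.4017 × 6.153 = 0.97161
Highest is cycle (1) at 1.1224 (>1, arbitrage).

1.1224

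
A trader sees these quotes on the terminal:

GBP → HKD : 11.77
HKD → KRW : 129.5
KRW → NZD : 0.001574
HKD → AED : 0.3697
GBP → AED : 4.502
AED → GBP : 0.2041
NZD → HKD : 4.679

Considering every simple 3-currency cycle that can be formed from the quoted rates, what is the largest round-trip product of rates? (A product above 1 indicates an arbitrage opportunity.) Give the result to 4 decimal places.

KRW→NZD→HKD→KRW: 0.001574 × 4.679 × 129.5 = 0.95373
AED→GBP→HKD→AED: 0.2041 × 11.77 × 0.3697 = 0.88811
Maximum is KRW→NZD→HKD→KRW at 0.9537; no arbitrage — every cycle loses value.

0.9537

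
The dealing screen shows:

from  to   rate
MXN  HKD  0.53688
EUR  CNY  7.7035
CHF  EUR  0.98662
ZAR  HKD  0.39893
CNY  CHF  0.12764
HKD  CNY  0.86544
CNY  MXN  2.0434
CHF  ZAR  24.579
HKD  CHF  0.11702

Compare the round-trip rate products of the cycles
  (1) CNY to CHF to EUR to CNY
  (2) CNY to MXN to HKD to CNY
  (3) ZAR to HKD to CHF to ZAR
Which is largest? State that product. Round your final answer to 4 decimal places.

(1) 0.12764 × 0.98662 × 7.7035 = 0.97012
(2) 2.0434 × 0.53688 × 0.86544 = 0.94944
(3) 0.39893 × 0.11702 × 24.579 = 1.14742
Highest is cycle (3) at 1.1474 (>1, arbitrage).

1.1474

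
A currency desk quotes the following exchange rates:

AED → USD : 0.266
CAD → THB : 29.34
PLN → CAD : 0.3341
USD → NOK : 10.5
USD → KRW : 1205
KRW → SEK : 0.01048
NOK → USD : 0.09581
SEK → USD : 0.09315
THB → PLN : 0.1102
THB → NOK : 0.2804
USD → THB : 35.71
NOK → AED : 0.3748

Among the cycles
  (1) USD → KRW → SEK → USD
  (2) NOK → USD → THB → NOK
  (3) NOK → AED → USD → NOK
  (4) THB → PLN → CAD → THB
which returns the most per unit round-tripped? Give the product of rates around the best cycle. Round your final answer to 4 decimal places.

(1) 1205 × 0.01048 × 0.09315 = 1.17634
(2) 0.09581 × 35.71 × 0.2804 = 0.95935
(3) 0.3748 × 0.266 × 10.5 = 1.04682
(4) 0.1102 × 0.3341 × 29.34 = 1.08023
Highest is cycle (1) at 1.1763 (>1, arbitrage).

1.1763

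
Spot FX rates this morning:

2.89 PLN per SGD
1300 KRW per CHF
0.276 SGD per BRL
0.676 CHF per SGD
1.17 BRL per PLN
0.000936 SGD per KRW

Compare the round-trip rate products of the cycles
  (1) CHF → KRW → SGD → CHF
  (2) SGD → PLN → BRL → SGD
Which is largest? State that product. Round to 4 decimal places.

0.9332

(1) 1300 × 0.000936 × 0.676 = 0.82256
(2) 2.89 × 1.17 × 0.276 = 0.93324
Highest is cycle (2) at 0.9332 (≤1, no arbitrage).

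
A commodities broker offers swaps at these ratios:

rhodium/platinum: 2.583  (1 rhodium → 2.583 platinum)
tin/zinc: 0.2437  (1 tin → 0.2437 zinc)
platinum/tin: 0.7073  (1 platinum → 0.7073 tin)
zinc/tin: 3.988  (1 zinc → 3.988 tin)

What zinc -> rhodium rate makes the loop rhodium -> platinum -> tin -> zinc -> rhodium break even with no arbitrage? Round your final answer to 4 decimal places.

2.2460

Known legs of the cycle: 2.583 × 0.7073 × 0.2437 = 0.44522915283
For no arbitrage the full-cycle product must be 1, so the missing rate is 1 / 0.44522915283 ≈ 2.246034.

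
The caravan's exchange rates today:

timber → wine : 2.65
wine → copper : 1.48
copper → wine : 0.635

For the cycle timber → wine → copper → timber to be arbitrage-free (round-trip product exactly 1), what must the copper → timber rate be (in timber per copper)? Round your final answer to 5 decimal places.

Known legs of the cycle: 2.65 × 1.48 = 3.922
For no arbitrage the full-cycle product must be 1, so the missing rate is 1 / 3.922 ≈ 0.2549720.

0.25497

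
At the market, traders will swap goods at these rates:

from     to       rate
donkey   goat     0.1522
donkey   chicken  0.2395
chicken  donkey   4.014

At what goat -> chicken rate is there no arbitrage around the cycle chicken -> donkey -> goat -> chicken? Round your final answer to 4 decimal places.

1.6368

Known legs of the cycle: 4.014 × 0.1522 = 0.6109308
For no arbitrage the full-cycle product must be 1, so the missing rate is 1 / 0.6109308 ≈ 1.636847.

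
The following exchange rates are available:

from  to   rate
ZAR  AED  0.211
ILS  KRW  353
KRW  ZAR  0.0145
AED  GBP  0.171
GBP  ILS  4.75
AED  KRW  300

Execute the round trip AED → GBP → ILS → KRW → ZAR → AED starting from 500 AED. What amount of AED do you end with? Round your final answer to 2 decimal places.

438.62

500 AED × 0.171 = 85.5 GBP
85.5 GBP × 4.75 = 406.125 ILS
406.125 ILS × 353 = 143362.125 KRW
143362.125 KRW × 0.0145 = 2078.7508125 ZAR
2078.7508125 ZAR × 0.211 = 438.6164214375 AED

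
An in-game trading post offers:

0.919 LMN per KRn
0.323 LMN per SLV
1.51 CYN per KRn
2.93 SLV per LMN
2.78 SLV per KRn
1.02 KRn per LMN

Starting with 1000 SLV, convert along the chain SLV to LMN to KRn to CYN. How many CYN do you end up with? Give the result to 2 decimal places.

1000 SLV × 0.323 = 323 LMN
323 LMN × 1.02 = 329.46 KRn
329.46 KRn × 1.51 = 497.4846 CYN

497.48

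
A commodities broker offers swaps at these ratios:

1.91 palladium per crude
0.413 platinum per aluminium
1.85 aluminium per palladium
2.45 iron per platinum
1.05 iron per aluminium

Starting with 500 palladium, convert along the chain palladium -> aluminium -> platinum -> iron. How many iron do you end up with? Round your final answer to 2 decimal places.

935.96

500 palladium × 1.85 = 925 aluminium
925 aluminium × 0.413 = 382.025 platinum
382.025 platinum × 2.45 = 935.96125 iron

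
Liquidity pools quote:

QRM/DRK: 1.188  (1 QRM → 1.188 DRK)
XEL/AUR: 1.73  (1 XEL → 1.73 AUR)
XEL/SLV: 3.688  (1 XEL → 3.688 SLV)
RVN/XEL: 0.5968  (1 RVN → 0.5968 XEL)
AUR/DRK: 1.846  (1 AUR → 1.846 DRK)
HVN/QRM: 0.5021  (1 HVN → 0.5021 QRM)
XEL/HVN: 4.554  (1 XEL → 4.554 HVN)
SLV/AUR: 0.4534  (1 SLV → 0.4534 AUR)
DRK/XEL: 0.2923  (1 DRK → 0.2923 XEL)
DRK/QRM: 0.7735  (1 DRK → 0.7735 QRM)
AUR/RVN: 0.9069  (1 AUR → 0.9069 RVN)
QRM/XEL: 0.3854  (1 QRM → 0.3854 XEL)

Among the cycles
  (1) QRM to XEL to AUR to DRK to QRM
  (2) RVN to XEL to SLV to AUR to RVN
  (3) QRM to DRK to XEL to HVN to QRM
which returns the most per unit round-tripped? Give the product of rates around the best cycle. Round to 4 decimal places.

(1) 0.3854 × 1.73 × 1.846 × 0.7735 = 0.95203
(2) 0.5968 × 3.688 × 0.4534 × 0.9069 = 0.90503
(3) 1.188 × 0.2923 × 4.554 × 0.5021 = 0.79401
Highest is cycle (1) at 0.9520 (≤1, no arbitrage).

0.9520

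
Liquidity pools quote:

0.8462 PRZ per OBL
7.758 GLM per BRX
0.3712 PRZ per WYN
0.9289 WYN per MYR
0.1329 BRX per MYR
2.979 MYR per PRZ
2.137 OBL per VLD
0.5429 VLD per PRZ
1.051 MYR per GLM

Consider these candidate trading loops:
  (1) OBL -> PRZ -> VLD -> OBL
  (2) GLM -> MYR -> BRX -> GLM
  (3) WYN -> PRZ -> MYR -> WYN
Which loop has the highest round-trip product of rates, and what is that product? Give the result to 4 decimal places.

1.0836

(1) 0.8462 × 0.5429 × 2.137 = 0.98174
(2) 1.051 × 0.1329 × 7.758 = 1.08362
(3) 0.3712 × 2.979 × 0.9289 = 1.02718
Highest is cycle (2) at 1.0836 (>1, arbitrage).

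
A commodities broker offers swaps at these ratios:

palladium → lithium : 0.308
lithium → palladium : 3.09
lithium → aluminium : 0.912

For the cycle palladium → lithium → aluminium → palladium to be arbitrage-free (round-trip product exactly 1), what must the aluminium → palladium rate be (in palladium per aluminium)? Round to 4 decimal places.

3.5600

Known legs of the cycle: 0.308 × 0.912 = 0.280896
For no arbitrage the full-cycle product must be 1, so the missing rate is 1 / 0.280896 ≈ 3.560036.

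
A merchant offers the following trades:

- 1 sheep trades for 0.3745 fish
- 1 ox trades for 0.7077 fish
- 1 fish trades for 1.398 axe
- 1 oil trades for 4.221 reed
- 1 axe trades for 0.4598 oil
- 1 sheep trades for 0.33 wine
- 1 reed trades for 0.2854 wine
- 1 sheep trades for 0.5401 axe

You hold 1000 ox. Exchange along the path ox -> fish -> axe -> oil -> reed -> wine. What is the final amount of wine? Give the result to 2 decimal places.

1000 ox × 0.7077 = 707.7 fish
707.7 fish × 1.398 = 989.3646 axe
989.3646 axe × 0.4598 = 454.90984308 oil
454.90984308 oil × 4.221 = 1920.17444764068 reed
1920.17444764068 reed × 0.2854 = 548.017787356650072 wine

548.02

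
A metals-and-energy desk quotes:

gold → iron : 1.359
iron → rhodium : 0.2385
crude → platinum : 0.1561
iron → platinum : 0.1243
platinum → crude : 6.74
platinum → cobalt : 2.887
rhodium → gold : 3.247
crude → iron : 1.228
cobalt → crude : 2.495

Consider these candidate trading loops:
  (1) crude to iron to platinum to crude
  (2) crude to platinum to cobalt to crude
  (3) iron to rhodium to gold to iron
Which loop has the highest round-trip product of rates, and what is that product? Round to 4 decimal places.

1.1244

(1) 1.228 × 0.1243 × 6.74 = 1.02880
(2) 0.1561 × 2.887 × 2.495 = 1.12440
(3) 0.2385 × 3.247 × 1.359 = 1.05242
Highest is cycle (2) at 1.1244 (>1, arbitrage).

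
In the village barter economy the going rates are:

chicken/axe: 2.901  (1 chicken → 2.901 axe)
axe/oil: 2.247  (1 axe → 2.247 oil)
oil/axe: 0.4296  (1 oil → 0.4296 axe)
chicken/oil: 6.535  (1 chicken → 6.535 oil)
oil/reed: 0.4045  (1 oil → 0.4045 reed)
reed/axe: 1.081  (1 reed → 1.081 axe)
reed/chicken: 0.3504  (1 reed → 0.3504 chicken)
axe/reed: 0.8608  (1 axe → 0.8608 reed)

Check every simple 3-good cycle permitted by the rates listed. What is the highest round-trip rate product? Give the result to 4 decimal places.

0.9825

oil→reed→axe→oil: 0.4045 × 1.081 × 2.247 = 0.98253
oil→reed→chicken→oil: 0.4045 × 0.3504 × 6.535 = 0.92625
reed→chicken→axe→reed: 0.3504 × 2.901 × 0.8608 = 0.87501
Maximum is oil→reed→axe→oil at 0.9825; no arbitrage — every cycle loses value.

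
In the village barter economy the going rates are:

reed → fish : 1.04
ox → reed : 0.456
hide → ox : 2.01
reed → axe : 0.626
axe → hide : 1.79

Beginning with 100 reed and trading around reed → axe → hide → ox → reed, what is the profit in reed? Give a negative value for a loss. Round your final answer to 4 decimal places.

2.7042

100 reed × 0.626 = 62.6 axe
62.6 axe × 1.79 = 112.054 hide
112.054 hide × 2.01 = 225.22854 ox
225.22854 ox × 0.456 = 102.70421424 reed
Net change: 102.70421424 − 100 = 2.70421424 reed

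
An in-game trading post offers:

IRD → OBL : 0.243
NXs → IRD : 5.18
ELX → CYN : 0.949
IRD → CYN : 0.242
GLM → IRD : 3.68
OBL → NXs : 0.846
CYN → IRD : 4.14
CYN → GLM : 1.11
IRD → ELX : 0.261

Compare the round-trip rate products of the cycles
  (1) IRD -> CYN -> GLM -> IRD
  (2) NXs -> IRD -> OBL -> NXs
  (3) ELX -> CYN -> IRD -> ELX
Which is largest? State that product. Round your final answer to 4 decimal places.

(1) 0.242 × 1.11 × 3.68 = 0.98852
(2) 5.18 × 0.243 × 0.846 = 1.06489
(3) 0.949 × 4.14 × 0.261 = 1.02543
Highest is cycle (2) at 1.0649 (>1, arbitrage).

1.0649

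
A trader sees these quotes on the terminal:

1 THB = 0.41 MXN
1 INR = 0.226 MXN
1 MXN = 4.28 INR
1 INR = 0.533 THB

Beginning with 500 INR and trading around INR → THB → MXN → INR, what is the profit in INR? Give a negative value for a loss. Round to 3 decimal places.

-32.346

500 INR × 0.533 = 266.5 THB
266.5 THB × 0.41 = 109.265 MXN
109.265 MXN × 4.28 = 467.6542 INR
Net change: 467.6542 − 500 = -32.3458 INR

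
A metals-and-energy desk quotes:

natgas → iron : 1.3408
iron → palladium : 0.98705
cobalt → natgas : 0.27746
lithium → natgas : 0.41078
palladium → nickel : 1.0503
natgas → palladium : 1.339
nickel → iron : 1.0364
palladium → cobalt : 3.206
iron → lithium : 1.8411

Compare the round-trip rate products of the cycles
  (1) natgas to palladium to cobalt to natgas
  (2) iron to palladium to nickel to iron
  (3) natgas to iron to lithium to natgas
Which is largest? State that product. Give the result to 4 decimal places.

1.1911

(1) 1.339 × 3.206 × 0.27746 = 1.19109
(2) 0.98705 × 1.0503 × 1.0364 = 1.07443
(3) 1.3408 × 1.8411 × 0.41078 = 1.01403
Highest is cycle (1) at 1.1911 (>1, arbitrage).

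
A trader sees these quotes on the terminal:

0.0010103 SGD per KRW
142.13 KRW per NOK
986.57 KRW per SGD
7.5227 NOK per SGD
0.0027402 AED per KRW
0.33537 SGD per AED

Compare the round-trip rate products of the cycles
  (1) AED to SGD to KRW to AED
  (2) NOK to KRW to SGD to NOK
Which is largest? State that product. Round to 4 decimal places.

(1) 0.33537 × 986.57 × 0.0027402 = 0.90664
(2) 142.13 × 0.0010103 × 7.5227 = 1.08021
Highest is cycle (2) at 1.0802 (>1, arbitrage).

1.0802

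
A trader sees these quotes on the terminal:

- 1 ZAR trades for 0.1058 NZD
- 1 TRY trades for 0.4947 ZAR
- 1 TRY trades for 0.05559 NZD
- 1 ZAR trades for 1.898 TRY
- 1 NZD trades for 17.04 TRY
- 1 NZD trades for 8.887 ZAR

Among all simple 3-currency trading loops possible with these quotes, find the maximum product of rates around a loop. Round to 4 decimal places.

NZD→ZAR→TRY→NZD: 8.887 × 1.898 × 0.05559 = 0.93767
NZD→TRY→ZAR→NZD: 17.04 × 0.4947 × 0.1058 = 0.89186
Maximum is NZD→ZAR→TRY→NZD at 0.9377; no arbitrage — every cycle loses value.

0.9377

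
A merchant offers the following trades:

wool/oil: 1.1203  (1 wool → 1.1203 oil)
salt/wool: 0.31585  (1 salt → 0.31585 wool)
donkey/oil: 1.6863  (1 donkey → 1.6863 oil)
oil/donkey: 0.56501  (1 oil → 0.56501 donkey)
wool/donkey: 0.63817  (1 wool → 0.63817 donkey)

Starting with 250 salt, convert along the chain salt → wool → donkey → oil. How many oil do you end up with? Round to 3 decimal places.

250 salt × 0.31585 = 78.9625 wool
78.9625 wool × 0.63817 = 50.391498625 donkey
50.391498625 donkey × 1.6863 = 84.9751841313375 oil

84.975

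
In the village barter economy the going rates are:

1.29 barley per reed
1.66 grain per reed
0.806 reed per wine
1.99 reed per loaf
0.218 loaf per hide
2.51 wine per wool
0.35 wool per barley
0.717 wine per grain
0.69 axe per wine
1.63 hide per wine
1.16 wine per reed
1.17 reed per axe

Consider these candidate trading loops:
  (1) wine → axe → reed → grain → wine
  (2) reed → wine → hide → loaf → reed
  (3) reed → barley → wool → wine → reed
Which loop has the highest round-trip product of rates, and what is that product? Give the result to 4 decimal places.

(1) 0.69 × 1.17 × 1.66 × 0.717 = 0.96086
(2) 1.16 × 1.63 × 0.218 × 1.99 = 0.82027
(3) 1.29 × 0.35 × 2.51 × 0.806 = 0.91341
Highest is cycle (1) at 0.9609 (≤1, no arbitrage).

0.9609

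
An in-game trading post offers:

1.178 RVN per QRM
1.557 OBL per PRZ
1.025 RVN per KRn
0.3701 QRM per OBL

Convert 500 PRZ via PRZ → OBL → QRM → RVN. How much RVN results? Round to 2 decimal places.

339.41

500 PRZ × 1.557 = 778.5 OBL
778.5 OBL × 0.3701 = 288.12285 QRM
288.12285 QRM × 1.178 = 339.4087173 RVN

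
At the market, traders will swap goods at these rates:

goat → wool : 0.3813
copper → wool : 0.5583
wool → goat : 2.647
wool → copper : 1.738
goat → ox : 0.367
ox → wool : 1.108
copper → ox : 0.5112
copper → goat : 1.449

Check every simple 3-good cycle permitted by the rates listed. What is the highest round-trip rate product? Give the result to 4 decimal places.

ox→wool→goat→ox: 1.108 × 2.647 × 0.367 = 1.07637
ox→wool→copper→ox: 1.108 × 1.738 × 0.5112 = 0.98442
wool→copper→goat→wool: 1.738 × 1.449 × 0.3813 = 0.96025
Maximum is ox→wool→goat→ox at 1.0764; arbitrage exists.

1.0764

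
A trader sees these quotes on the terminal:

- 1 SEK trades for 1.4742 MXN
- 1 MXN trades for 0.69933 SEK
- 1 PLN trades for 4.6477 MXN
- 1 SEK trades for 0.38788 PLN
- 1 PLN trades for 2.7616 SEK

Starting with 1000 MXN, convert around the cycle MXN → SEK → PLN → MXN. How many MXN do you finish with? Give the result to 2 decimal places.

1000 MXN × 0.69933 = 699.33 SEK
699.33 SEK × 0.38788 = 271.2561204 PLN
271.2561204 PLN × 4.6477 = 1260.71707078308 MXN

1260.72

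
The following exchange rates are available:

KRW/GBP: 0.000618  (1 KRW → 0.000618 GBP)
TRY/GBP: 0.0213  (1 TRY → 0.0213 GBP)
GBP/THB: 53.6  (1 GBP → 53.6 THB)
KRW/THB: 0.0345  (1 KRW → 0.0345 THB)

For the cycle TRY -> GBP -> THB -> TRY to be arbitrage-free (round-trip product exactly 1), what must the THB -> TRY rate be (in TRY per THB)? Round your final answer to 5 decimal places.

0.87590

Known legs of the cycle: 0.0213 × 53.6 = 1.14168
For no arbitrage the full-cycle product must be 1, so the missing rate is 1 / 1.14168 ≈ 0.8759022.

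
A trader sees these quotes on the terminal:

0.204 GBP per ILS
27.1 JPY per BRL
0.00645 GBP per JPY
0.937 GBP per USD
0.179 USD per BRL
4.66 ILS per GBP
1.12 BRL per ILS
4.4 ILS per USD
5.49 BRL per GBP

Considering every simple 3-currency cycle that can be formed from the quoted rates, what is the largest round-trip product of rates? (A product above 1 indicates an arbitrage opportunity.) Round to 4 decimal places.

GBP→BRL→JPY→GBP: 5.49 × 27.1 × 0.00645 = 0.95962
USD→GBP→BRL→USD: 0.937 × 5.49 × 0.179 = 0.92080
USD→ILS→BRL→USD: 4.4 × 1.12 × 0.179 = 0.88211
Maximum is GBP→BRL→JPY→GBP at 0.9596; no arbitrage — every cycle loses value.

0.9596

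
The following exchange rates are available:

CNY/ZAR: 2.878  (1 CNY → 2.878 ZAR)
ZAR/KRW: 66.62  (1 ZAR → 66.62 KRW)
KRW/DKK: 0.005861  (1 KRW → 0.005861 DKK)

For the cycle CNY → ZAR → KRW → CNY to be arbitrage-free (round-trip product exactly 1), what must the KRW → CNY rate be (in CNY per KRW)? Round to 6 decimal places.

0.005216

Known legs of the cycle: 2.878 × 66.62 = 191.73236
For no arbitrage the full-cycle product must be 1, so the missing rate is 1 / 191.73236 ≈ 0.00521560.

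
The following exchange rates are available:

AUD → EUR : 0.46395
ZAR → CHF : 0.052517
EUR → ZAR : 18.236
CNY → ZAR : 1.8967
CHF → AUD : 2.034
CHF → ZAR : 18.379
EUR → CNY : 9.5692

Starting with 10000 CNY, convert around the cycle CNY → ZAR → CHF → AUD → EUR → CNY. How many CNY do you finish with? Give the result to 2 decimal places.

8994.90

10000 CNY × 1.8967 = 18967 ZAR
18967 ZAR × 0.052517 = 996.089939 CHF
996.089939 CHF × 2.034 = 2026.046935926 AUD
2026.046935926 AUD × 0.46395 = 939.9844759228677 EUR
939.9844759228677 EUR × 9.5692 = 8994.89944700110559484 CNY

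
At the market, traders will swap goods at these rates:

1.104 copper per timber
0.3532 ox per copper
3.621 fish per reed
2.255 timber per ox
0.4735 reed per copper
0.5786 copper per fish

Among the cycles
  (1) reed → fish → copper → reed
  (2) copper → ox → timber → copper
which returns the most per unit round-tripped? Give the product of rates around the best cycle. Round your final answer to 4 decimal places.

(1) 3.621 × 0.5786 × 0.4735 = 0.99203
(2) 0.3532 × 2.255 × 1.104 = 0.87930
Highest is cycle (1) at 0.9920 (≤1, no arbitrage).

0.9920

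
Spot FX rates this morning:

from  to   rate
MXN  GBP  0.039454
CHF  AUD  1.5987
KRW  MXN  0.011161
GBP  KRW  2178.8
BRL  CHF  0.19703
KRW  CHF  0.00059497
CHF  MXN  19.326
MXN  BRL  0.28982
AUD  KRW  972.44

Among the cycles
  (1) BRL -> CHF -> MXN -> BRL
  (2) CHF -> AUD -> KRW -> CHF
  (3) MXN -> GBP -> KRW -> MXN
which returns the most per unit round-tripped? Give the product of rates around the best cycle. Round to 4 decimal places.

1.1036

(1) 0.19703 × 19.326 × 0.28982 = 1.10358
(2) 1.5987 × 972.44 × 0.00059497 = 0.92496
(3) 0.039454 × 2178.8 × 0.011161 = 0.95943
Highest is cycle (1) at 1.1036 (>1, arbitrage).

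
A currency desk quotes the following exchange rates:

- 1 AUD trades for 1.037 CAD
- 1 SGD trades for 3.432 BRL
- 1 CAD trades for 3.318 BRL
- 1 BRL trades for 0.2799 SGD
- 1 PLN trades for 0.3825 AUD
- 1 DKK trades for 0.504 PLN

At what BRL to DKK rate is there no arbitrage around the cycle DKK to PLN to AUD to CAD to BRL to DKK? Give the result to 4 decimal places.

1.5076

Known legs of the cycle: 0.504 × 0.3825 × 1.037 × 3.318 = 0.66331086948
For no arbitrage the full-cycle product must be 1, so the missing rate is 1 / 0.66331086948 ≈ 1.507589.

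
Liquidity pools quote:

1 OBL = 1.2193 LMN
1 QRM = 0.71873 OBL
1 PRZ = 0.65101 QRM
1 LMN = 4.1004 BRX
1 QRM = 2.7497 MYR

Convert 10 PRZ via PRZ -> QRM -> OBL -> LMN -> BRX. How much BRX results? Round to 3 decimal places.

10 PRZ × 0.65101 = 6.5101 QRM
6.5101 QRM × 0.71873 = 4.679004173 OBL
4.679004173 OBL × 1.2193 = 5.7051097881389 LMN
5.7051097881389 LMN × 4.1004 = 23.39323217528474556 BRX

23.393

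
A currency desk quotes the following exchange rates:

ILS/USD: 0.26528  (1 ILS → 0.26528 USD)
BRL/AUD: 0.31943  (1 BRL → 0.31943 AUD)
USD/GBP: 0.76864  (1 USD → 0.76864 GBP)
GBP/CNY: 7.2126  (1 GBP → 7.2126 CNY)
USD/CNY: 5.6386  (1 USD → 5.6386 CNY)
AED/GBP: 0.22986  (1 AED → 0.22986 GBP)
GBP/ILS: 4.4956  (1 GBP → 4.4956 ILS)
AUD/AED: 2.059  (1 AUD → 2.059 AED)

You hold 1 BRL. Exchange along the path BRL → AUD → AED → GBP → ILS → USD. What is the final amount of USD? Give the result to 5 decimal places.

0.18030

1 BRL × 0.31943 = 0.31943 AUD
0.31943 AUD × 2.059 = 0.65770637 AED
0.65770637 AED × 0.22986 = 0.1511803862082 GBP
0.1511803862082 GBP × 4.4956 = 0.67964654423758392 ILS
0.67964654423758392 ILS × 0.26528 = 0.1802966352553462622976 USD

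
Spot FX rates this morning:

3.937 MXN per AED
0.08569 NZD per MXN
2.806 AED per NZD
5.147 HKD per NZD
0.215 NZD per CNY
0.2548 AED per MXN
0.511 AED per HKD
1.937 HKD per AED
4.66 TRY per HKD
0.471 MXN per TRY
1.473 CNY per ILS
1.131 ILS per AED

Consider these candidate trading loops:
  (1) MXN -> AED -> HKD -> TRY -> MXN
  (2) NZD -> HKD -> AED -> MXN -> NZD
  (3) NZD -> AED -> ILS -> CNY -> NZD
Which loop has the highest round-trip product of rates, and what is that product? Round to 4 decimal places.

(1) 0.2548 × 1.937 × 4.66 × 0.471 = 1.08327
(2) 5.147 × 0.511 × 3.937 × 0.08569 = 0.88730
(3) 2.806 × 1.131 × 1.473 × 0.215 = 1.00506
Highest is cycle (1) at 1.0833 (>1, arbitrage).

1.0833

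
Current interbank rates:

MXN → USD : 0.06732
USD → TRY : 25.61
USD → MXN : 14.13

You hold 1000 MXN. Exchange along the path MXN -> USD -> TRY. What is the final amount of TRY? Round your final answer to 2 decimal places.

1724.07

1000 MXN × 0.06732 = 67.32 USD
67.32 USD × 25.61 = 1724.0652 TRY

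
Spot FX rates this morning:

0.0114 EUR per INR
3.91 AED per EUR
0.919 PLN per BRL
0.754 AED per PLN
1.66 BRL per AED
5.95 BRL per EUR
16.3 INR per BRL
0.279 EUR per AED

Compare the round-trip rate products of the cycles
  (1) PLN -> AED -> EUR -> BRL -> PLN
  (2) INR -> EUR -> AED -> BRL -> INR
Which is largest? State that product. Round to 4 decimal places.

1.2061

(1) 0.754 × 0.279 × 5.95 × 0.919 = 1.15029
(2) 0.0114 × 3.91 × 1.66 × 16.3 = 1.20608
Highest is cycle (2) at 1.2061 (>1, arbitrage).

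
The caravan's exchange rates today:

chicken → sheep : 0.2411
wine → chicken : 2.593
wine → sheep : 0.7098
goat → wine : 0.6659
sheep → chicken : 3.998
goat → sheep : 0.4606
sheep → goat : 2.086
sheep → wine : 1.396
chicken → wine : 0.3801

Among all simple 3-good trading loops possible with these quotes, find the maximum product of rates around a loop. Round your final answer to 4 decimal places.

1.0786

wine→sheep→chicken→wine: 0.7098 × 3.998 × 0.3801 = 1.07864
wine→sheep→goat→wine: 0.7098 × 2.086 × 0.6659 = 0.98596
wine→chicken→sheep→wine: 2.593 × 0.2411 × 1.396 = 0.87274
Maximum is wine→sheep→chicken→wine at 1.0786; arbitrage exists.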